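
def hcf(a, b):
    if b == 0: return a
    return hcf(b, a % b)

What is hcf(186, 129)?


hcf(186, 129) = hcf(129, 57)
hcf(129, 57) = hcf(57, 15)
hcf(57, 15) = hcf(15, 12)
hcf(15, 12) = hcf(12, 3)
hcf(12, 3) = hcf(3, 0)
hcf(3, 0) = 3  (base case)

3


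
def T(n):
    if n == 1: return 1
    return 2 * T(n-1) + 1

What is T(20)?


T(20) = 2 * T(19) + 1
T(19) = 2 * T(18) + 1
T(18) = 2 * T(17) + 1
T(17) = 2 * T(16) + 1
T(16) = 2 * T(15) + 1
T(15) = 2 * T(14) + 1
T(14) = 2 * T(13) + 1
T(13) = 2 * T(12) + 1
T(12) = 2 * T(11) + 1
T(11) = 2 * T(10) + 1
T(10) = 2 * T(9) + 1
T(9) = 2 * T(8) + 1
T(8) = 2 * T(7) + 1
T(7) = 2 * T(6) + 1
T(6) = 2 * T(5) + 1
T(5) = 2 * T(4) + 1
T(4) = 2 * T(3) + 1
T(3) = 2 * T(2) + 1
T(2) = 2 * T(1) + 1
T(1) = 1  (base case)
T(2) = 2 * 1 + 1 = 3
T(3) = 2 * 3 + 1 = 7
T(4) = 2 * 7 + 1 = 15
T(5) = 2 * 15 + 1 = 31
T(6) = 2 * 31 + 1 = 63
T(7) = 2 * 63 + 1 = 127
T(8) = 2 * 127 + 1 = 255
T(9) = 2 * 255 + 1 = 511
T(10) = 2 * 511 + 1 = 1023
T(11) = 2 * 1023 + 1 = 2047
T(12) = 2 * 2047 + 1 = 4095
T(13) = 2 * 4095 + 1 = 8191
T(14) = 2 * 8191 + 1 = 16383
T(15) = 2 * 16383 + 1 = 32767
T(16) = 2 * 32767 + 1 = 65535
T(17) = 2 * 65535 + 1 = 131071
T(18) = 2 * 131071 + 1 = 262143
T(19) = 2 * 262143 + 1 = 524287
T(20) = 2 * 524287 + 1 = 1048575

1048575


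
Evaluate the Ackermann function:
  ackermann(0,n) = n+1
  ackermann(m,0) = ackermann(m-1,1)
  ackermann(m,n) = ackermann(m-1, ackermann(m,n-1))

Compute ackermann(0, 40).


ackermann(0, 40) = 41
Result: ackermann(0, 40) = 41

41


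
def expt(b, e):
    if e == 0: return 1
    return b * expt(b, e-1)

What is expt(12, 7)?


expt(12, 7)
= 12 * expt(12, 6)
= 12 * 12 * expt(12, 5)
= 12 * 12 * 12 * expt(12, 4)
= 12 * 12 * 12 * 12 * expt(12, 3)
= 12 * 12 * 12 * 12 * 12 * expt(12, 2)
= 12 * 12 * 12 * 12 * 12 * 12 * expt(12, 1)
= 12 * 12 * 12 * 12 * 12 * 12 * 12 * expt(12, 0)
= 12 * 12 * 12 * 12 * 12 * 12 * 12 * 1
= 35831808

35831808


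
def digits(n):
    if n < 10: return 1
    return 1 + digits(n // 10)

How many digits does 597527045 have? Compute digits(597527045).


digits(597527045) = 1 + digits(59752704)
digits(59752704) = 1 + digits(5975270)
digits(5975270) = 1 + digits(597527)
digits(597527) = 1 + digits(59752)
digits(59752) = 1 + digits(5975)
digits(5975) = 1 + digits(597)
digits(597) = 1 + digits(59)
digits(59) = 1 + digits(5)
digits(5) = 1  (base case: 5 < 10)
Unwinding: 1 + 1 + 1 + 1 + 1 + 1 + 1 + 1 + 1 = 9

9


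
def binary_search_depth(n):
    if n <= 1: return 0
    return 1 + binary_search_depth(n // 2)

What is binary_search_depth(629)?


629 / 2 = 314
314 / 2 = 157
157 / 2 = 78
78 / 2 = 39
39 / 2 = 19
19 / 2 = 9
9 / 2 = 4
4 / 2 = 2
2 / 2 = 1
Reached 1 after 9 halvings

9


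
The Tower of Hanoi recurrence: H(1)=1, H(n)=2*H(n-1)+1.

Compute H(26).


H(26) = 2 * H(25) + 1
H(25) = 2 * H(24) + 1
H(24) = 2 * H(23) + 1
H(23) = 2 * H(22) + 1
H(22) = 2 * H(21) + 1
H(21) = 2 * H(20) + 1
H(20) = 2 * H(19) + 1
H(19) = 2 * H(18) + 1
H(18) = 2 * H(17) + 1
H(17) = 2 * H(16) + 1
H(16) = 2 * H(15) + 1
H(15) = 2 * H(14) + 1
H(14) = 2 * H(13) + 1
H(13) = 2 * H(12) + 1
H(12) = 2 * H(11) + 1
H(11) = 2 * H(10) + 1
H(10) = 2 * H(9) + 1
H(9) = 2 * H(8) + 1
H(8) = 2 * H(7) + 1
H(7) = 2 * H(6) + 1
H(6) = 2 * H(5) + 1
H(5) = 2 * H(4) + 1
H(4) = 2 * H(3) + 1
H(3) = 2 * H(2) + 1
H(2) = 2 * H(1) + 1
H(1) = 1  (base case)
H(2) = 2 * 1 + 1 = 3
H(3) = 2 * 3 + 1 = 7
H(4) = 2 * 7 + 1 = 15
H(5) = 2 * 15 + 1 = 31
H(6) = 2 * 31 + 1 = 63
H(7) = 2 * 63 + 1 = 127
H(8) = 2 * 127 + 1 = 255
H(9) = 2 * 255 + 1 = 511
H(10) = 2 * 511 + 1 = 1023
H(11) = 2 * 1023 + 1 = 2047
H(12) = 2 * 2047 + 1 = 4095
H(13) = 2 * 4095 + 1 = 8191
H(14) = 2 * 8191 + 1 = 16383
H(15) = 2 * 16383 + 1 = 32767
H(16) = 2 * 32767 + 1 = 65535
H(17) = 2 * 65535 + 1 = 131071
H(18) = 2 * 131071 + 1 = 262143
H(19) = 2 * 262143 + 1 = 524287
H(20) = 2 * 524287 + 1 = 1048575
H(21) = 2 * 1048575 + 1 = 2097151
H(22) = 2 * 2097151 + 1 = 4194303
H(23) = 2 * 4194303 + 1 = 8388607
H(24) = 2 * 8388607 + 1 = 16777215
H(25) = 2 * 16777215 + 1 = 33554431
H(26) = 2 * 33554431 + 1 = 67108863

67108863


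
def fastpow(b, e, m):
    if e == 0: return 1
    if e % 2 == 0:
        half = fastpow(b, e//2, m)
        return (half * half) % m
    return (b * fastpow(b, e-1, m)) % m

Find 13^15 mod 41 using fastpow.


fastpow(13, 15, 41): e is odd, compute fastpow(13, 14, 41)
  fastpow(13, 14, 41): e is even, compute fastpow(13, 7, 41)
    fastpow(13, 7, 41): e is odd, compute fastpow(13, 6, 41)
      fastpow(13, 6, 41): e is even, compute fastpow(13, 3, 41)
        fastpow(13, 3, 41): e is odd, compute fastpow(13, 2, 41)
          fastpow(13, 2, 41): e is even, compute fastpow(13, 1, 41)
          fastpow(13, 1, 41): e is odd, compute fastpow(13, 0, 41)
          fastpow(13, 0, 41) = 1
          (13 * 1) % 41 = 13
          half=13, (13*13) % 41 = 5
        (13 * 5) % 41 = 24
      half=24, (24*24) % 41 = 2
    (13 * 2) % 41 = 26
  half=26, (26*26) % 41 = 20
(13 * 20) % 41 = 14

14


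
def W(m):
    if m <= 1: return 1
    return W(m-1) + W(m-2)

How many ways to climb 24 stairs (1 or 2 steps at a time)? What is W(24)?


Building up from base cases:
W(0) = 1
W(1) = 1
W(2) = W(1) + W(0) = 1 + 1 = 2
W(3) = W(2) + W(1) = 2 + 1 = 3
W(4) = W(3) + W(2) = 3 + 2 = 5
W(5) = W(4) + W(3) = 5 + 3 = 8
W(6) = W(5) + W(4) = 8 + 5 = 13
W(7) = W(6) + W(5) = 13 + 8 = 21
W(8) = W(7) + W(6) = 21 + 13 = 34
W(9) = W(8) + W(7) = 34 + 21 = 55
W(10) = W(9) + W(8) = 55 + 34 = 89
W(11) = W(10) + W(9) = 89 + 55 = 144
W(12) = W(11) + W(10) = 144 + 89 = 233
W(13) = W(12) + W(11) = 233 + 144 = 377
W(14) = W(13) + W(12) = 377 + 233 = 610
W(15) = W(14) + W(13) = 610 + 377 = 987
W(16) = W(15) + W(14) = 987 + 610 = 1597
W(17) = W(16) + W(15) = 1597 + 987 = 2584
W(18) = W(17) + W(16) = 2584 + 1597 = 4181
W(19) = W(18) + W(17) = 4181 + 2584 = 6765
W(20) = W(19) + W(18) = 6765 + 4181 = 10946
W(21) = W(20) + W(19) = 10946 + 6765 = 17711
W(22) = W(21) + W(20) = 17711 + 10946 = 28657
W(23) = W(22) + W(21) = 28657 + 17711 = 46368
W(24) = W(23) + W(22) = 46368 + 28657 = 75025

75025


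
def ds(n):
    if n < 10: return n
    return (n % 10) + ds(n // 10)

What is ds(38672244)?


ds(38672244) = 4 + ds(3867224)
ds(3867224) = 4 + ds(386722)
ds(386722) = 2 + ds(38672)
ds(38672) = 2 + ds(3867)
ds(3867) = 7 + ds(386)
ds(386) = 6 + ds(38)
ds(38) = 8 + ds(3)
ds(3) = 3  (base case)
Total: 4 + 4 + 2 + 2 + 7 + 6 + 8 + 3 = 36

36


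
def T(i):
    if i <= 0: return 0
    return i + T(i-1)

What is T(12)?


T(12)
= 12 + 11 + 10 + 9 + 8 + 7 + 6 + 5 + 4 + 3 + 2 + 1 + T(0)
= 12 + 11 + 10 + 9 + 8 + 7 + 6 + 5 + 4 + 3 + 2 + 1 + 0
= 78

78


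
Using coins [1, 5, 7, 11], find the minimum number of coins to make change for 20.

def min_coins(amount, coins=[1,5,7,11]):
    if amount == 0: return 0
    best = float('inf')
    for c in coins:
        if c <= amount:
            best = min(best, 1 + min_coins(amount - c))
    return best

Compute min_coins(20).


Building up with DP:
min_coins(0) = 0
min_coins(1) = min(1+min_coins(0)=1+0=1) = 1
min_coins(2) = min(1+min_coins(1)=1+1=2) = 2
min_coins(3) = min(1+min_coins(2)=1+2=3) = 3
min_coins(4) = min(1+min_coins(3)=1+3=4) = 4
min_coins(5) = min(1+min_coins(4)=1+4=5, 1+min_coins(0)=1+0=1) = 1
min_coins(6) = min(1+min_coins(5)=1+1=2, 1+min_coins(1)=1+1=2) = 2
min_coins(7) = min(1+min_coins(6)=1+2=3, 1+min_coins(2)=1+2=3, 1+min_coins(0)=1+0=1) = 1
min_coins(8) = min(1+min_coins(7)=1+1=2, 1+min_coins(3)=1+3=4, 1+min_coins(1)=1+1=2) = 2
min_coins(9) = min(1+min_coins(8)=1+2=3, 1+min_coins(4)=1+4=5, 1+min_coins(2)=1+2=3) = 3
min_coins(10) = min(1+min_coins(9)=1+3=4, 1+min_coins(5)=1+1=2, 1+min_coins(3)=1+3=4) = 2
min_coins(11) = min(1+min_coins(10)=1+2=3, 1+min_coins(6)=1+2=3, 1+min_coins(4)=1+4=5, 1+min_coins(0)=1+0=1) = 1
min_coins(12) = min(1+min_coins(11)=1+1=2, 1+min_coins(7)=1+1=2, 1+min_coins(5)=1+1=2, 1+min_coins(1)=1+1=2) = 2
min_coins(13) = min(1+min_coins(12)=1+2=3, 1+min_coins(8)=1+2=3, 1+min_coins(6)=1+2=3, 1+min_coins(2)=1+2=3) = 3
min_coins(14) = min(1+min_coins(13)=1+3=4, 1+min_coins(9)=1+3=4, 1+min_coins(7)=1+1=2, 1+min_coins(3)=1+3=4) = 2
min_coins(15) = min(1+min_coins(14)=1+2=3, 1+min_coins(10)=1+2=3, 1+min_coins(8)=1+2=3, 1+min_coins(4)=1+4=5) = 3
min_coins(16) = min(1+min_coins(15)=1+3=4, 1+min_coins(11)=1+1=2, 1+min_coins(9)=1+3=4, 1+min_coins(5)=1+1=2) = 2
min_coins(17) = min(1+min_coins(16)=1+2=3, 1+min_coins(12)=1+2=3, 1+min_coins(10)=1+2=3, 1+min_coins(6)=1+2=3) = 3
min_coins(18) = min(1+min_coins(17)=1+3=4, 1+min_coins(13)=1+3=4, 1+min_coins(11)=1+1=2, 1+min_coins(7)=1+1=2) = 2
min_coins(19) = min(1+min_coins(18)=1+2=3, 1+min_coins(14)=1+2=3, 1+min_coins(12)=1+2=3, 1+min_coins(8)=1+2=3) = 3
min_coins(20) = min(1+min_coins(19)=1+3=4, 1+min_coins(15)=1+3=4, 1+min_coins(13)=1+3=4, 1+min_coins(9)=1+3=4) = 4

4


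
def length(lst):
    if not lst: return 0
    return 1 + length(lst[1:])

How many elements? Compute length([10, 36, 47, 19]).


length([10, 36, 47, 19]) = 1 + length([36, 47, 19])
length([36, 47, 19]) = 1 + length([47, 19])
length([47, 19]) = 1 + length([19])
length([19]) = 1 + length([])
length([]) = 0  (base case)
Unwinding: 1 + 1 + 1 + 1 + 0 = 4

4


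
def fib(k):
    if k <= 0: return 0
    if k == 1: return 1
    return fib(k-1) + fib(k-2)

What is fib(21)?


Computing fib(21) bottom-up:
fib(0) = 0
fib(1) = 1
fib(2) = fib(1) + fib(0) = 1 + 0 = 1
fib(3) = fib(2) + fib(1) = 1 + 1 = 2
fib(4) = fib(3) + fib(2) = 2 + 1 = 3
fib(5) = fib(4) + fib(3) = 3 + 2 = 5
fib(6) = fib(5) + fib(4) = 5 + 3 = 8
fib(7) = fib(6) + fib(5) = 8 + 5 = 13
fib(8) = fib(7) + fib(6) = 13 + 8 = 21
fib(9) = fib(8) + fib(7) = 21 + 13 = 34
fib(10) = fib(9) + fib(8) = 34 + 21 = 55
fib(11) = fib(10) + fib(9) = 55 + 34 = 89
fib(12) = fib(11) + fib(10) = 89 + 55 = 144
fib(13) = fib(12) + fib(11) = 144 + 89 = 233
fib(14) = fib(13) + fib(12) = 233 + 144 = 377
fib(15) = fib(14) + fib(13) = 377 + 233 = 610
fib(16) = fib(15) + fib(14) = 610 + 377 = 987
fib(17) = fib(16) + fib(15) = 987 + 610 = 1597
fib(18) = fib(17) + fib(16) = 1597 + 987 = 2584
fib(19) = fib(18) + fib(17) = 2584 + 1597 = 4181
fib(20) = fib(19) + fib(18) = 4181 + 2584 = 6765
fib(21) = fib(20) + fib(19) = 6765 + 4181 = 10946

10946


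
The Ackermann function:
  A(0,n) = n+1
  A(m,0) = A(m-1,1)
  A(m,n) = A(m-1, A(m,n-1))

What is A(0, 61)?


A(0, 61) = 62
Result: A(0, 61) = 62

62


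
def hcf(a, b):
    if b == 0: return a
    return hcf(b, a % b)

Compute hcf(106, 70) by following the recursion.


hcf(106, 70) = hcf(70, 36)
hcf(70, 36) = hcf(36, 34)
hcf(36, 34) = hcf(34, 2)
hcf(34, 2) = hcf(2, 0)
hcf(2, 0) = 2  (base case)

2


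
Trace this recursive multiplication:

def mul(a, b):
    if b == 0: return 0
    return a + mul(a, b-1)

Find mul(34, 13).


mul(34, 13) = 34 + mul(34, 12)
mul(34, 12) = 34 + mul(34, 11)
mul(34, 11) = 34 + mul(34, 10)
mul(34, 10) = 34 + mul(34, 9)
mul(34, 9) = 34 + mul(34, 8)
mul(34, 8) = 34 + mul(34, 7)
mul(34, 7) = 34 + mul(34, 6)
mul(34, 6) = 34 + mul(34, 5)
mul(34, 5) = 34 + mul(34, 4)
mul(34, 4) = 34 + mul(34, 3)
mul(34, 3) = 34 + mul(34, 2)
mul(34, 2) = 34 + mul(34, 1)
mul(34, 1) = 34 + mul(34, 0)
mul(34, 0) = 0  (base case)
Total: 34 + 34 + 34 + 34 + 34 + 34 + 34 + 34 + 34 + 34 + 34 + 34 + 34 + 0 = 442

442


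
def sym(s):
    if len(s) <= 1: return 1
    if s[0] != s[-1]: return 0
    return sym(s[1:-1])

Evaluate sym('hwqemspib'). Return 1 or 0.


sym('hwqemspib'): s[0]='h' != s[-1]='b' -> return 0
Result: 0 (not a palindrome)

0


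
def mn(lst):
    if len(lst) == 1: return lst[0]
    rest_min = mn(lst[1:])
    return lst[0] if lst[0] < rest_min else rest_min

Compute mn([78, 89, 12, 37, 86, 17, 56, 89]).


mn([78, 89, 12, 37, 86, 17, 56, 89]): compare 78 with mn([89, 12, 37, 86, 17, 56, 89])
mn([89, 12, 37, 86, 17, 56, 89]): compare 89 with mn([12, 37, 86, 17, 56, 89])
mn([12, 37, 86, 17, 56, 89]): compare 12 with mn([37, 86, 17, 56, 89])
mn([37, 86, 17, 56, 89]): compare 37 with mn([86, 17, 56, 89])
mn([86, 17, 56, 89]): compare 86 with mn([17, 56, 89])
mn([17, 56, 89]): compare 17 with mn([56, 89])
mn([56, 89]): compare 56 with mn([89])
mn([89]) = 89  (base case)
Compare 56 with 89 -> 56
Compare 17 with 56 -> 17
Compare 86 with 17 -> 17
Compare 37 with 17 -> 17
Compare 12 with 17 -> 12
Compare 89 with 12 -> 12
Compare 78 with 12 -> 12

12


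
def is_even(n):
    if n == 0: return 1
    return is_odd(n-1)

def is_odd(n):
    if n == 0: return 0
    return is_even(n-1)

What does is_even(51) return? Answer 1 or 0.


is_even(51) = is_odd(50)
is_odd(50) = is_even(49)
is_even(49) = is_odd(48)
is_odd(48) = is_even(47)
is_even(47) = is_odd(46)
is_odd(46) = is_even(45)
is_even(45) = is_odd(44)
is_odd(44) = is_even(43)
is_even(43) = is_odd(42)
is_odd(42) = is_even(41)
is_even(41) = is_odd(40)
is_odd(40) = is_even(39)
is_even(39) = is_odd(38)
is_odd(38) = is_even(37)
is_even(37) = is_odd(36)
is_odd(36) = is_even(35)
is_even(35) = is_odd(34)
is_odd(34) = is_even(33)
is_even(33) = is_odd(32)
is_odd(32) = is_even(31)
is_even(31) = is_odd(30)
is_odd(30) = is_even(29)
is_even(29) = is_odd(28)
is_odd(28) = is_even(27)
is_even(27) = is_odd(26)
is_odd(26) = is_even(25)
is_even(25) = is_odd(24)
is_odd(24) = is_even(23)
is_even(23) = is_odd(22)
is_odd(22) = is_even(21)
is_even(21) = is_odd(20)
is_odd(20) = is_even(19)
is_even(19) = is_odd(18)
is_odd(18) = is_even(17)
is_even(17) = is_odd(16)
is_odd(16) = is_even(15)
is_even(15) = is_odd(14)
is_odd(14) = is_even(13)
is_even(13) = is_odd(12)
is_odd(12) = is_even(11)
is_even(11) = is_odd(10)
is_odd(10) = is_even(9)
is_even(9) = is_odd(8)
is_odd(8) = is_even(7)
is_even(7) = is_odd(6)
is_odd(6) = is_even(5)
is_even(5) = is_odd(4)
is_odd(4) = is_even(3)
is_even(3) = is_odd(2)
is_odd(2) = is_even(1)
is_even(1) = is_odd(0)
is_odd(0) = 0  (base case)
Result: 0

0


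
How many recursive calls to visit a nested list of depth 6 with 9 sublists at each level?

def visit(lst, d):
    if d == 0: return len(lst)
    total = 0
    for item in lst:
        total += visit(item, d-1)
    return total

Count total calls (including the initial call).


At depth 0 (root): 1 call
At depth 1: each of 1 parents calls visit on 9 children = 9 calls
At depth 2: each of 9 parents calls visit on 9 children = 81 calls
At depth 3: each of 81 parents calls visit on 9 children = 729 calls
At depth 4: each of 729 parents calls visit on 9 children = 6561 calls
At depth 5: each of 6561 parents calls visit on 9 children = 59049 calls
At depth 6: each of 59049 parents calls visit on 9 children = 531441 calls
Total: 1 + 9 + 81 + 729 + 6561 + 59049 + 531441 = 597871

597871


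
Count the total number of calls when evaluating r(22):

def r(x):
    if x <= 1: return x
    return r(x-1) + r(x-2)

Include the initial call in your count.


Let C(n) = total calls for r(n)
C(0) = 1, C(1) = 1
C(2) = 1 + C(1) + C(0) = 1 + 1 + 1 = 3
C(3) = 1 + C(2) + C(1) = 1 + 3 + 1 = 5
C(4) = 1 + C(3) + C(2) = 1 + 5 + 3 = 9
C(5) = 1 + C(4) + C(3) = 1 + 9 + 5 = 15
C(6) = 1 + C(5) + C(4) = 1 + 15 + 9 = 25
C(7) = 1 + C(6) + C(5) = 1 + 25 + 15 = 41
C(8) = 1 + C(7) + C(6) = 1 + 41 + 25 = 67
C(9) = 1 + C(8) + C(7) = 1 + 67 + 41 = 109
C(10) = 1 + C(9) + C(8) = 1 + 109 + 67 = 177
C(11) = 1 + C(10) + C(9) = 1 + 177 + 109 = 287
C(12) = 1 + C(11) + C(10) = 1 + 287 + 177 = 465
C(13) = 1 + C(12) + C(11) = 1 + 465 + 287 = 753
C(14) = 1 + C(13) + C(12) = 1 + 753 + 465 = 1219
C(15) = 1 + C(14) + C(13) = 1 + 1219 + 753 = 1973
C(16) = 1 + C(15) + C(14) = 1 + 1973 + 1219 = 3193
C(17) = 1 + C(16) + C(15) = 1 + 3193 + 1973 = 5167
C(18) = 1 + C(17) + C(16) = 1 + 5167 + 3193 = 8361
C(19) = 1 + C(18) + C(17) = 1 + 8361 + 5167 = 13529
C(20) = 1 + C(19) + C(18) = 1 + 13529 + 8361 = 21891
C(21) = 1 + C(20) + C(19) = 1 + 21891 + 13529 = 35421
C(22) = 1 + C(21) + C(20) = 1 + 35421 + 21891 = 57313

57313


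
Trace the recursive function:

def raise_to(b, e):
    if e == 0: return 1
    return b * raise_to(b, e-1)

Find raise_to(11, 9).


raise_to(11, 9)
= 11 * raise_to(11, 8)
= 11 * 11 * raise_to(11, 7)
= 11 * 11 * 11 * raise_to(11, 6)
= 11 * 11 * 11 * 11 * raise_to(11, 5)
= 11 * 11 * 11 * 11 * 11 * raise_to(11, 4)
= 11 * 11 * 11 * 11 * 11 * 11 * raise_to(11, 3)
= 11 * 11 * 11 * 11 * 11 * 11 * 11 * raise_to(11, 2)
= 11 * 11 * 11 * 11 * 11 * 11 * 11 * 11 * raise_to(11, 1)
= 11 * 11 * 11 * 11 * 11 * 11 * 11 * 11 * 11 * raise_to(11, 0)
= 11 * 11 * 11 * 11 * 11 * 11 * 11 * 11 * 11 * 1
= 2357947691

2357947691


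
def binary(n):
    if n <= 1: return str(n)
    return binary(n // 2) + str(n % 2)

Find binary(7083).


binary(7083) = binary(3541) + '1'
binary(3541) = binary(1770) + '1'
binary(1770) = binary(885) + '0'
binary(885) = binary(442) + '1'
binary(442) = binary(221) + '0'
binary(221) = binary(110) + '1'
binary(110) = binary(55) + '0'
binary(55) = binary(27) + '1'
binary(27) = binary(13) + '1'
binary(13) = binary(6) + '1'
binary(6) = binary(3) + '0'
binary(3) = binary(1) + '1'
binary(1) = '1'  (base case)
Concatenating: '1' + '1' + '0' + '1' + '1' + '1' + '0' + '1' + '0' + '1' + '0' + '1' + '1' = '1101110101011'

1101110101011


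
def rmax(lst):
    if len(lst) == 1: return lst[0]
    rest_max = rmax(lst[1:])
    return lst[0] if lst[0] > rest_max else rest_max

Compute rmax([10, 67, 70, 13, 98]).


rmax([10, 67, 70, 13, 98]): compare 10 with rmax([67, 70, 13, 98])
rmax([67, 70, 13, 98]): compare 67 with rmax([70, 13, 98])
rmax([70, 13, 98]): compare 70 with rmax([13, 98])
rmax([13, 98]): compare 13 with rmax([98])
rmax([98]) = 98  (base case)
Compare 13 with 98 -> 98
Compare 70 with 98 -> 98
Compare 67 with 98 -> 98
Compare 10 with 98 -> 98

98


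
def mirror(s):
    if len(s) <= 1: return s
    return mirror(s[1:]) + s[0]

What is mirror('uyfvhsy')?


mirror('uyfvhsy') = mirror('yfvhsy') + 'u'
mirror('yfvhsy') = mirror('fvhsy') + 'y'
mirror('fvhsy') = mirror('vhsy') + 'f'
mirror('vhsy') = mirror('hsy') + 'v'
mirror('hsy') = mirror('sy') + 'h'
mirror('sy') = mirror('y') + 's'
mirror('y') = 'y'  (base case)
Concatenating: 'y' + 's' + 'h' + 'v' + 'f' + 'y' + 'u' = 'yshvfyu'

yshvfyu


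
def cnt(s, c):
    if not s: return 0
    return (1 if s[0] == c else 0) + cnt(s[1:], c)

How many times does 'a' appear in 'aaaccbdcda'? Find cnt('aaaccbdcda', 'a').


s[0]='a' == 'a' -> 1
s[0]='a' == 'a' -> 1
s[0]='a' == 'a' -> 1
s[0]='c' != 'a' -> 0
s[0]='c' != 'a' -> 0
s[0]='b' != 'a' -> 0
s[0]='d' != 'a' -> 0
s[0]='c' != 'a' -> 0
s[0]='d' != 'a' -> 0
s[0]='a' == 'a' -> 1
Sum: 1 + 1 + 1 + 0 + 0 + 0 + 0 + 0 + 0 + 1 = 4

4


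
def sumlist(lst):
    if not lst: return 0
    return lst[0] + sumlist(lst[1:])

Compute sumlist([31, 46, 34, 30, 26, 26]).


sumlist([31, 46, 34, 30, 26, 26]) = 31 + sumlist([46, 34, 30, 26, 26])
sumlist([46, 34, 30, 26, 26]) = 46 + sumlist([34, 30, 26, 26])
sumlist([34, 30, 26, 26]) = 34 + sumlist([30, 26, 26])
sumlist([30, 26, 26]) = 30 + sumlist([26, 26])
sumlist([26, 26]) = 26 + sumlist([26])
sumlist([26]) = 26 + sumlist([])
sumlist([]) = 0  (base case)
Total: 31 + 46 + 34 + 30 + 26 + 26 + 0 = 193

193


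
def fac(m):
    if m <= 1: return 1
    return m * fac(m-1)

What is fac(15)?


fac(15)
= 15 * fac(14)
= 15 * 14 * fac(13)
= 15 * 14 * 13 * fac(12)
= 15 * 14 * 13 * 12 * fac(11)
= 15 * 14 * 13 * 12 * 11 * fac(10)
= 15 * 14 * 13 * 12 * 11 * 10 * fac(9)
= 15 * 14 * 13 * 12 * 11 * 10 * 9 * fac(8)
= 15 * 14 * 13 * 12 * 11 * 10 * 9 * 8 * fac(7)
= 15 * 14 * 13 * 12 * 11 * 10 * 9 * 8 * 7 * fac(6)
= 15 * 14 * 13 * 12 * 11 * 10 * 9 * 8 * 7 * 6 * fac(5)
= 15 * 14 * 13 * 12 * 11 * 10 * 9 * 8 * 7 * 6 * 5 * fac(4)
= 15 * 14 * 13 * 12 * 11 * 10 * 9 * 8 * 7 * 6 * 5 * 4 * fac(3)
= 15 * 14 * 13 * 12 * 11 * 10 * 9 * 8 * 7 * 6 * 5 * 4 * 3 * fac(2)
= 15 * 14 * 13 * 12 * 11 * 10 * 9 * 8 * 7 * 6 * 5 * 4 * 3 * 2 * fac(1)
= 15 * 14 * 13 * 12 * 11 * 10 * 9 * 8 * 7 * 6 * 5 * 4 * 3 * 2 * 1
= 1307674368000

1307674368000


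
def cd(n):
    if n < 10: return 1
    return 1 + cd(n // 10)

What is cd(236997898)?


cd(236997898) = 1 + cd(23699789)
cd(23699789) = 1 + cd(2369978)
cd(2369978) = 1 + cd(236997)
cd(236997) = 1 + cd(23699)
cd(23699) = 1 + cd(2369)
cd(2369) = 1 + cd(236)
cd(236) = 1 + cd(23)
cd(23) = 1 + cd(2)
cd(2) = 1  (base case: 2 < 10)
Unwinding: 1 + 1 + 1 + 1 + 1 + 1 + 1 + 1 + 1 = 9

9


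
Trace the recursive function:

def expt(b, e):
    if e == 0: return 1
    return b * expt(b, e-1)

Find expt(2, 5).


expt(2, 5)
= 2 * expt(2, 4)
= 2 * 2 * expt(2, 3)
= 2 * 2 * 2 * expt(2, 2)
= 2 * 2 * 2 * 2 * expt(2, 1)
= 2 * 2 * 2 * 2 * 2 * expt(2, 0)
= 2 * 2 * 2 * 2 * 2 * 1
= 32

32


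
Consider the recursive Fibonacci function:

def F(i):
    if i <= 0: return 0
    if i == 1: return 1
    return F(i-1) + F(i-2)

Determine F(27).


Computing F(27) bottom-up:
F(0) = 0
F(1) = 1
F(2) = F(1) + F(0) = 1 + 0 = 1
F(3) = F(2) + F(1) = 1 + 1 = 2
F(4) = F(3) + F(2) = 2 + 1 = 3
F(5) = F(4) + F(3) = 3 + 2 = 5
F(6) = F(5) + F(4) = 5 + 3 = 8
F(7) = F(6) + F(5) = 8 + 5 = 13
F(8) = F(7) + F(6) = 13 + 8 = 21
F(9) = F(8) + F(7) = 21 + 13 = 34
F(10) = F(9) + F(8) = 34 + 21 = 55
F(11) = F(10) + F(9) = 55 + 34 = 89
F(12) = F(11) + F(10) = 89 + 55 = 144
F(13) = F(12) + F(11) = 144 + 89 = 233
F(14) = F(13) + F(12) = 233 + 144 = 377
F(15) = F(14) + F(13) = 377 + 233 = 610
F(16) = F(15) + F(14) = 610 + 377 = 987
F(17) = F(16) + F(15) = 987 + 610 = 1597
F(18) = F(17) + F(16) = 1597 + 987 = 2584
F(19) = F(18) + F(17) = 2584 + 1597 = 4181
F(20) = F(19) + F(18) = 4181 + 2584 = 6765
F(21) = F(20) + F(19) = 6765 + 4181 = 10946
F(22) = F(21) + F(20) = 10946 + 6765 = 17711
F(23) = F(22) + F(21) = 17711 + 10946 = 28657
F(24) = F(23) + F(22) = 28657 + 17711 = 46368
F(25) = F(24) + F(23) = 46368 + 28657 = 75025
F(26) = F(25) + F(24) = 75025 + 46368 = 121393
F(27) = F(26) + F(25) = 121393 + 75025 = 196418

196418


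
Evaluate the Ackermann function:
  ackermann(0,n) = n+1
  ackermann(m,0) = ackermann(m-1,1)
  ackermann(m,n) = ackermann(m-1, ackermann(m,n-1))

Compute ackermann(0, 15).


ackermann(0, 15) = 16
Result: ackermann(0, 15) = 16

16


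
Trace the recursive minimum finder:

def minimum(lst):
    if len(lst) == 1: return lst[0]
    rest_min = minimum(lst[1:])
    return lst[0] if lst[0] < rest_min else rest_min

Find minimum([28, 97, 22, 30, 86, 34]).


minimum([28, 97, 22, 30, 86, 34]): compare 28 with minimum([97, 22, 30, 86, 34])
minimum([97, 22, 30, 86, 34]): compare 97 with minimum([22, 30, 86, 34])
minimum([22, 30, 86, 34]): compare 22 with minimum([30, 86, 34])
minimum([30, 86, 34]): compare 30 with minimum([86, 34])
minimum([86, 34]): compare 86 with minimum([34])
minimum([34]) = 34  (base case)
Compare 86 with 34 -> 34
Compare 30 with 34 -> 30
Compare 22 with 30 -> 22
Compare 97 with 22 -> 22
Compare 28 with 22 -> 22

22


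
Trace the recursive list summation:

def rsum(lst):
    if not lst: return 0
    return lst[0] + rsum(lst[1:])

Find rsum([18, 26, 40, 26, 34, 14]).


rsum([18, 26, 40, 26, 34, 14]) = 18 + rsum([26, 40, 26, 34, 14])
rsum([26, 40, 26, 34, 14]) = 26 + rsum([40, 26, 34, 14])
rsum([40, 26, 34, 14]) = 40 + rsum([26, 34, 14])
rsum([26, 34, 14]) = 26 + rsum([34, 14])
rsum([34, 14]) = 34 + rsum([14])
rsum([14]) = 14 + rsum([])
rsum([]) = 0  (base case)
Total: 18 + 26 + 40 + 26 + 34 + 14 + 0 = 158

158


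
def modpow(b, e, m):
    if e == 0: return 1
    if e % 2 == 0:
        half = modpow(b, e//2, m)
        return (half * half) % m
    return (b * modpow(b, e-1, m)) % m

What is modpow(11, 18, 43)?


modpow(11, 18, 43): e is even, compute modpow(11, 9, 43)
  modpow(11, 9, 43): e is odd, compute modpow(11, 8, 43)
    modpow(11, 8, 43): e is even, compute modpow(11, 4, 43)
      modpow(11, 4, 43): e is even, compute modpow(11, 2, 43)
        modpow(11, 2, 43): e is even, compute modpow(11, 1, 43)
          modpow(11, 1, 43): e is odd, compute modpow(11, 0, 43)
          modpow(11, 0, 43) = 1
          (11 * 1) % 43 = 11
        half=11, (11*11) % 43 = 35
      half=35, (35*35) % 43 = 21
    half=21, (21*21) % 43 = 11
  (11 * 11) % 43 = 35
half=35, (35*35) % 43 = 21

21


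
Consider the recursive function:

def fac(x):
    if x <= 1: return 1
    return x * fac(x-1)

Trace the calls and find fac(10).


fac(10)
= 10 * fac(9)
= 10 * 9 * fac(8)
= 10 * 9 * 8 * fac(7)
= 10 * 9 * 8 * 7 * fac(6)
= 10 * 9 * 8 * 7 * 6 * fac(5)
= 10 * 9 * 8 * 7 * 6 * 5 * fac(4)
= 10 * 9 * 8 * 7 * 6 * 5 * 4 * fac(3)
= 10 * 9 * 8 * 7 * 6 * 5 * 4 * 3 * fac(2)
= 10 * 9 * 8 * 7 * 6 * 5 * 4 * 3 * 2 * fac(1)
= 10 * 9 * 8 * 7 * 6 * 5 * 4 * 3 * 2 * 1
= 3628800

3628800


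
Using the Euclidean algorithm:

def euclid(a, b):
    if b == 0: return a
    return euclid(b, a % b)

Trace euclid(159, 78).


euclid(159, 78) = euclid(78, 3)
euclid(78, 3) = euclid(3, 0)
euclid(3, 0) = 3  (base case)

3


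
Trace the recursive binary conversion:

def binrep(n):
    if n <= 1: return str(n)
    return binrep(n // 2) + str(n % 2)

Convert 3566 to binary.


binrep(3566) = binrep(1783) + '0'
binrep(1783) = binrep(891) + '1'
binrep(891) = binrep(445) + '1'
binrep(445) = binrep(222) + '1'
binrep(222) = binrep(111) + '0'
binrep(111) = binrep(55) + '1'
binrep(55) = binrep(27) + '1'
binrep(27) = binrep(13) + '1'
binrep(13) = binrep(6) + '1'
binrep(6) = binrep(3) + '0'
binrep(3) = binrep(1) + '1'
binrep(1) = '1'  (base case)
Concatenating: '1' + '1' + '0' + '1' + '1' + '1' + '1' + '0' + '1' + '1' + '1' + '0' = '110111101110'

110111101110


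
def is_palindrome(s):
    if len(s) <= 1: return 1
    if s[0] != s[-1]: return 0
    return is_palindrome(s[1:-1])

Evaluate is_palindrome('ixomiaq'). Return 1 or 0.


is_palindrome('ixomiaq'): s[0]='i' != s[-1]='q' -> return 0
Result: 0 (not a palindrome)

0


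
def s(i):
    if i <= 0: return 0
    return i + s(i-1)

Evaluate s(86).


s(86)
= 86 + 85 + 84 + 83 + 82 + 81 + 80 + 79 + 78 + 77 + 76 + 75 + 74 + 73 + 72 + 71 + 70 + 69 + 68 + 67 + 66 + 65 + 64 + 63 + 62 + 61 + 60 + 59 + 58 + 57 + 56 + 55 + 54 + 53 + 52 + 51 + 50 + 49 + 48 + 47 + 46 + 45 + 44 + 43 + 42 + 41 + 40 + 39 + 38 + 37 + 36 + 35 + 34 + 33 + 32 + 31 + 30 + 29 + 28 + 27 + 26 + 25 + 24 + 23 + 22 + 21 + 20 + 19 + 18 + 17 + 16 + 15 + 14 + 13 + 12 + 11 + 10 + 9 + 8 + 7 + 6 + 5 + 4 + 3 + 2 + 1 + s(0)
= 86 + 85 + 84 + 83 + 82 + 81 + 80 + 79 + 78 + 77 + 76 + 75 + 74 + 73 + 72 + 71 + 70 + 69 + 68 + 67 + 66 + 65 + 64 + 63 + 62 + 61 + 60 + 59 + 58 + 57 + 56 + 55 + 54 + 53 + 52 + 51 + 50 + 49 + 48 + 47 + 46 + 45 + 44 + 43 + 42 + 41 + 40 + 39 + 38 + 37 + 36 + 35 + 34 + 33 + 32 + 31 + 30 + 29 + 28 + 27 + 26 + 25 + 24 + 23 + 22 + 21 + 20 + 19 + 18 + 17 + 16 + 15 + 14 + 13 + 12 + 11 + 10 + 9 + 8 + 7 + 6 + 5 + 4 + 3 + 2 + 1 + 0
= 3741

3741


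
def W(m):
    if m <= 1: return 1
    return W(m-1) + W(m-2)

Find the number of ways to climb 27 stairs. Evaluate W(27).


Building up from base cases:
W(0) = 1
W(1) = 1
W(2) = W(1) + W(0) = 1 + 1 = 2
W(3) = W(2) + W(1) = 2 + 1 = 3
W(4) = W(3) + W(2) = 3 + 2 = 5
W(5) = W(4) + W(3) = 5 + 3 = 8
W(6) = W(5) + W(4) = 8 + 5 = 13
W(7) = W(6) + W(5) = 13 + 8 = 21
W(8) = W(7) + W(6) = 21 + 13 = 34
W(9) = W(8) + W(7) = 34 + 21 = 55
W(10) = W(9) + W(8) = 55 + 34 = 89
W(11) = W(10) + W(9) = 89 + 55 = 144
W(12) = W(11) + W(10) = 144 + 89 = 233
W(13) = W(12) + W(11) = 233 + 144 = 377
W(14) = W(13) + W(12) = 377 + 233 = 610
W(15) = W(14) + W(13) = 610 + 377 = 987
W(16) = W(15) + W(14) = 987 + 610 = 1597
W(17) = W(16) + W(15) = 1597 + 987 = 2584
W(18) = W(17) + W(16) = 2584 + 1597 = 4181
W(19) = W(18) + W(17) = 4181 + 2584 = 6765
W(20) = W(19) + W(18) = 6765 + 4181 = 10946
W(21) = W(20) + W(19) = 10946 + 6765 = 17711
W(22) = W(21) + W(20) = 17711 + 10946 = 28657
W(23) = W(22) + W(21) = 28657 + 17711 = 46368
W(24) = W(23) + W(22) = 46368 + 28657 = 75025
W(25) = W(24) + W(23) = 75025 + 46368 = 121393
W(26) = W(25) + W(24) = 121393 + 75025 = 196418
W(27) = W(26) + W(25) = 196418 + 121393 = 317811

317811


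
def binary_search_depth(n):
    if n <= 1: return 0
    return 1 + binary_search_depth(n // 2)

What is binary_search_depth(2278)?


2278 / 2 = 1139
1139 / 2 = 569
569 / 2 = 284
284 / 2 = 142
142 / 2 = 71
71 / 2 = 35
35 / 2 = 17
17 / 2 = 8
8 / 2 = 4
4 / 2 = 2
2 / 2 = 1
Reached 1 after 11 halvings

11


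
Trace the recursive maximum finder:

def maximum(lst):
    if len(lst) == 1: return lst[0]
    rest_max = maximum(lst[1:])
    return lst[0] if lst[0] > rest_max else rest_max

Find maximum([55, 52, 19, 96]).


maximum([55, 52, 19, 96]): compare 55 with maximum([52, 19, 96])
maximum([52, 19, 96]): compare 52 with maximum([19, 96])
maximum([19, 96]): compare 19 with maximum([96])
maximum([96]) = 96  (base case)
Compare 19 with 96 -> 96
Compare 52 with 96 -> 96
Compare 55 with 96 -> 96

96


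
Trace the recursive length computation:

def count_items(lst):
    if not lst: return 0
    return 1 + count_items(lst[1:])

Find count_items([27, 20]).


count_items([27, 20]) = 1 + count_items([20])
count_items([20]) = 1 + count_items([])
count_items([]) = 0  (base case)
Unwinding: 1 + 1 + 0 = 2

2


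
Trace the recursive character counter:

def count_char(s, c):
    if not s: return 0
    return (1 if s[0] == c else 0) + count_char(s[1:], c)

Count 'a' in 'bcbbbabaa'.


s[0]='b' != 'a' -> 0
s[0]='c' != 'a' -> 0
s[0]='b' != 'a' -> 0
s[0]='b' != 'a' -> 0
s[0]='b' != 'a' -> 0
s[0]='a' == 'a' -> 1
s[0]='b' != 'a' -> 0
s[0]='a' == 'a' -> 1
s[0]='a' == 'a' -> 1
Sum: 0 + 0 + 0 + 0 + 0 + 1 + 0 + 1 + 1 = 3

3


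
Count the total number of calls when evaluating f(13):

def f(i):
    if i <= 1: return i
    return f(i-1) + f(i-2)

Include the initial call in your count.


Let C(n) = total calls for f(n)
C(0) = 1, C(1) = 1
C(2) = 1 + C(1) + C(0) = 1 + 1 + 1 = 3
C(3) = 1 + C(2) + C(1) = 1 + 3 + 1 = 5
C(4) = 1 + C(3) + C(2) = 1 + 5 + 3 = 9
C(5) = 1 + C(4) + C(3) = 1 + 9 + 5 = 15
C(6) = 1 + C(5) + C(4) = 1 + 15 + 9 = 25
C(7) = 1 + C(6) + C(5) = 1 + 25 + 15 = 41
C(8) = 1 + C(7) + C(6) = 1 + 41 + 25 = 67
C(9) = 1 + C(8) + C(7) = 1 + 67 + 41 = 109
C(10) = 1 + C(9) + C(8) = 1 + 109 + 67 = 177
C(11) = 1 + C(10) + C(9) = 1 + 177 + 109 = 287
C(12) = 1 + C(11) + C(10) = 1 + 287 + 177 = 465
C(13) = 1 + C(12) + C(11) = 1 + 465 + 287 = 753

753


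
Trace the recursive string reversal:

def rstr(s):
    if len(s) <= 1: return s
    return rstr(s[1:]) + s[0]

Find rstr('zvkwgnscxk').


rstr('zvkwgnscxk') = rstr('vkwgnscxk') + 'z'
rstr('vkwgnscxk') = rstr('kwgnscxk') + 'v'
rstr('kwgnscxk') = rstr('wgnscxk') + 'k'
rstr('wgnscxk') = rstr('gnscxk') + 'w'
rstr('gnscxk') = rstr('nscxk') + 'g'
rstr('nscxk') = rstr('scxk') + 'n'
rstr('scxk') = rstr('cxk') + 's'
rstr('cxk') = rstr('xk') + 'c'
rstr('xk') = rstr('k') + 'x'
rstr('k') = 'k'  (base case)
Concatenating: 'k' + 'x' + 'c' + 's' + 'n' + 'g' + 'w' + 'k' + 'v' + 'z' = 'kxcsngwkvz'

kxcsngwkvz


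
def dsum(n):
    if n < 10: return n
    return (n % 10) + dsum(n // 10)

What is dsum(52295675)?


dsum(52295675) = 5 + dsum(5229567)
dsum(5229567) = 7 + dsum(522956)
dsum(522956) = 6 + dsum(52295)
dsum(52295) = 5 + dsum(5229)
dsum(5229) = 9 + dsum(522)
dsum(522) = 2 + dsum(52)
dsum(52) = 2 + dsum(5)
dsum(5) = 5  (base case)
Total: 5 + 7 + 6 + 5 + 9 + 2 + 2 + 5 = 41

41


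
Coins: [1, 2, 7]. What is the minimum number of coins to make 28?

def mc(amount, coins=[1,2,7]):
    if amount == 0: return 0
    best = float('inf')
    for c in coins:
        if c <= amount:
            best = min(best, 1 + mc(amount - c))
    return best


Building up with DP:
mc(0) = 0
mc(1) = min(1+mc(0)=1+0=1) = 1
mc(2) = min(1+mc(1)=1+1=2, 1+mc(0)=1+0=1) = 1
mc(3) = min(1+mc(2)=1+1=2, 1+mc(1)=1+1=2) = 2
mc(4) = min(1+mc(3)=1+2=3, 1+mc(2)=1+1=2) = 2
mc(5) = min(1+mc(4)=1+2=3, 1+mc(3)=1+2=3) = 3
mc(6) = min(1+mc(5)=1+3=4, 1+mc(4)=1+2=3) = 3
mc(7) = min(1+mc(6)=1+3=4, 1+mc(5)=1+3=4, 1+mc(0)=1+0=1) = 1
mc(8) = min(1+mc(7)=1+1=2, 1+mc(6)=1+3=4, 1+mc(1)=1+1=2) = 2
mc(9) = min(1+mc(8)=1+2=3, 1+mc(7)=1+1=2, 1+mc(2)=1+1=2) = 2
mc(10) = min(1+mc(9)=1+2=3, 1+mc(8)=1+2=3, 1+mc(3)=1+2=3) = 3
mc(11) = min(1+mc(10)=1+3=4, 1+mc(9)=1+2=3, 1+mc(4)=1+2=3) = 3
mc(12) = min(1+mc(11)=1+3=4, 1+mc(10)=1+3=4, 1+mc(5)=1+3=4) = 4
mc(13) = min(1+mc(12)=1+4=5, 1+mc(11)=1+3=4, 1+mc(6)=1+3=4) = 4
mc(14) = min(1+mc(13)=1+4=5, 1+mc(12)=1+4=5, 1+mc(7)=1+1=2) = 2
mc(15) = min(1+mc(14)=1+2=3, 1+mc(13)=1+4=5, 1+mc(8)=1+2=3) = 3
mc(16) = min(1+mc(15)=1+3=4, 1+mc(14)=1+2=3, 1+mc(9)=1+2=3) = 3
mc(17) = min(1+mc(16)=1+3=4, 1+mc(15)=1+3=4, 1+mc(10)=1+3=4) = 4
mc(18) = min(1+mc(17)=1+4=5, 1+mc(16)=1+3=4, 1+mc(11)=1+3=4) = 4
mc(19) = min(1+mc(18)=1+4=5, 1+mc(17)=1+4=5, 1+mc(12)=1+4=5) = 5
mc(20) = min(1+mc(19)=1+5=6, 1+mc(18)=1+4=5, 1+mc(13)=1+4=5) = 5
mc(21) = min(1+mc(20)=1+5=6, 1+mc(19)=1+5=6, 1+mc(14)=1+2=3) = 3
mc(22) = min(1+mc(21)=1+3=4, 1+mc(20)=1+5=6, 1+mc(15)=1+3=4) = 4
mc(23) = min(1+mc(22)=1+4=5, 1+mc(21)=1+3=4, 1+mc(16)=1+3=4) = 4
mc(24) = min(1+mc(23)=1+4=5, 1+mc(22)=1+4=5, 1+mc(17)=1+4=5) = 5
mc(25) = min(1+mc(24)=1+5=6, 1+mc(23)=1+4=5, 1+mc(18)=1+4=5) = 5
mc(26) = min(1+mc(25)=1+5=6, 1+mc(24)=1+5=6, 1+mc(19)=1+5=6) = 6
mc(27) = min(1+mc(26)=1+6=7, 1+mc(25)=1+5=6, 1+mc(20)=1+5=6) = 6
mc(28) = min(1+mc(27)=1+6=7, 1+mc(26)=1+6=7, 1+mc(21)=1+3=4) = 4

4


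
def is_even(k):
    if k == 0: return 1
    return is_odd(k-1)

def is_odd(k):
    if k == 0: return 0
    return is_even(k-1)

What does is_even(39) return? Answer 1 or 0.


is_even(39) = is_odd(38)
is_odd(38) = is_even(37)
is_even(37) = is_odd(36)
is_odd(36) = is_even(35)
is_even(35) = is_odd(34)
is_odd(34) = is_even(33)
is_even(33) = is_odd(32)
is_odd(32) = is_even(31)
is_even(31) = is_odd(30)
is_odd(30) = is_even(29)
is_even(29) = is_odd(28)
is_odd(28) = is_even(27)
is_even(27) = is_odd(26)
is_odd(26) = is_even(25)
is_even(25) = is_odd(24)
is_odd(24) = is_even(23)
is_even(23) = is_odd(22)
is_odd(22) = is_even(21)
is_even(21) = is_odd(20)
is_odd(20) = is_even(19)
is_even(19) = is_odd(18)
is_odd(18) = is_even(17)
is_even(17) = is_odd(16)
is_odd(16) = is_even(15)
is_even(15) = is_odd(14)
is_odd(14) = is_even(13)
is_even(13) = is_odd(12)
is_odd(12) = is_even(11)
is_even(11) = is_odd(10)
is_odd(10) = is_even(9)
is_even(9) = is_odd(8)
is_odd(8) = is_even(7)
is_even(7) = is_odd(6)
is_odd(6) = is_even(5)
is_even(5) = is_odd(4)
is_odd(4) = is_even(3)
is_even(3) = is_odd(2)
is_odd(2) = is_even(1)
is_even(1) = is_odd(0)
is_odd(0) = 0  (base case)
Result: 0

0


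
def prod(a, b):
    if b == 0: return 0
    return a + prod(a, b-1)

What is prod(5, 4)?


prod(5, 4) = 5 + prod(5, 3)
prod(5, 3) = 5 + prod(5, 2)
prod(5, 2) = 5 + prod(5, 1)
prod(5, 1) = 5 + prod(5, 0)
prod(5, 0) = 0  (base case)
Total: 5 + 5 + 5 + 5 + 0 = 20

20


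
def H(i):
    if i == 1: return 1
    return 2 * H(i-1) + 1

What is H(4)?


H(4) = 2 * H(3) + 1
H(3) = 2 * H(2) + 1
H(2) = 2 * H(1) + 1
H(1) = 1  (base case)
H(2) = 2 * 1 + 1 = 3
H(3) = 2 * 3 + 1 = 7
H(4) = 2 * 7 + 1 = 15

15


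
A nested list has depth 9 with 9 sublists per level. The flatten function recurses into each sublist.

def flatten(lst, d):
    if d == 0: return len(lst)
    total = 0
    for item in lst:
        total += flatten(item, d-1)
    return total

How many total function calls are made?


At depth 0 (root): 1 call
At depth 1: each of 1 parents calls flatten on 9 children = 9 calls
At depth 2: each of 9 parents calls flatten on 9 children = 81 calls
At depth 3: each of 81 parents calls flatten on 9 children = 729 calls
At depth 4: each of 729 parents calls flatten on 9 children = 6561 calls
At depth 5: each of 6561 parents calls flatten on 9 children = 59049 calls
At depth 6: each of 59049 parents calls flatten on 9 children = 531441 calls
At depth 7: each of 531441 parents calls flatten on 9 children = 4782969 calls
At depth 8: each of 4782969 parents calls flatten on 9 children = 43046721 calls
At depth 9: each of 43046721 parents calls flatten on 9 children = 387420489 calls
Total: 1 + 9 + 81 + 729 + 6561 + 59049 + 531441 + 4782969 + 43046721 + 387420489 = 435848050

435848050


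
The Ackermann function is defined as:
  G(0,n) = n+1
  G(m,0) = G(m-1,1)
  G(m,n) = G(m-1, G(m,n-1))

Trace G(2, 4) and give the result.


G(2, 4) = G(1, G(2, 3))
  G(2, 3) = G(1, G(2, 2))
    G(2, 2) = G(1, G(2, 1))
      G(2, 1) = G(1, G(2, 0))
        G(2, 0) = G(1, 1)
          G(1, 1) = G(0, G(1, 0))
          G(1, 0) = G(0, 1)
          G(0, 1) = 2
            = G(0, 2)
          G(0, 2) = 3
        = G(1, 3)
        G(1, 3) = G(0, G(1, 2))
          G(1, 2) = G(0, G(1, 1))
          G(1, 1) = G(0, G(1, 0))
          G(1, 0) = G(0, 1)
          G(0, 1) = 2
            = G(0, 2)
          G(0, 2) = 3
            = G(0, 3)
          G(0, 3) = 4
          = G(0, 4)
          G(0, 4) = 5
      = G(1, 5)
      G(1, 5) = G(0, G(1, 4))
        G(1, 4) = G(0, G(1, 3))
... (trace truncated)
Result: G(2, 4) = 11

11


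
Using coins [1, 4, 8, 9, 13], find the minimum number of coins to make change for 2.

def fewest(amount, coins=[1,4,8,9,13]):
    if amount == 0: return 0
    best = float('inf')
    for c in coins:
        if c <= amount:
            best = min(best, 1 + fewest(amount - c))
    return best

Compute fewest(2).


Building up with DP:
fewest(0) = 0
fewest(1) = min(1+fewest(0)=1+0=1) = 1
fewest(2) = min(1+fewest(1)=1+1=2) = 2

2


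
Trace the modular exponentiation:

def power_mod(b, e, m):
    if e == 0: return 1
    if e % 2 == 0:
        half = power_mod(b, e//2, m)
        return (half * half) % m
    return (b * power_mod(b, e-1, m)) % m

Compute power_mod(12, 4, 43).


power_mod(12, 4, 43): e is even, compute power_mod(12, 2, 43)
  power_mod(12, 2, 43): e is even, compute power_mod(12, 1, 43)
    power_mod(12, 1, 43): e is odd, compute power_mod(12, 0, 43)
      power_mod(12, 0, 43) = 1
    (12 * 1) % 43 = 12
  half=12, (12*12) % 43 = 15
half=15, (15*15) % 43 = 10

10


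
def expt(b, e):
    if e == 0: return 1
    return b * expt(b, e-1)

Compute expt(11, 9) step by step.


expt(11, 9)
= 11 * expt(11, 8)
= 11 * 11 * expt(11, 7)
= 11 * 11 * 11 * expt(11, 6)
= 11 * 11 * 11 * 11 * expt(11, 5)
= 11 * 11 * 11 * 11 * 11 * expt(11, 4)
= 11 * 11 * 11 * 11 * 11 * 11 * expt(11, 3)
= 11 * 11 * 11 * 11 * 11 * 11 * 11 * expt(11, 2)
= 11 * 11 * 11 * 11 * 11 * 11 * 11 * 11 * expt(11, 1)
= 11 * 11 * 11 * 11 * 11 * 11 * 11 * 11 * 11 * expt(11, 0)
= 11 * 11 * 11 * 11 * 11 * 11 * 11 * 11 * 11 * 1
= 2357947691

2357947691


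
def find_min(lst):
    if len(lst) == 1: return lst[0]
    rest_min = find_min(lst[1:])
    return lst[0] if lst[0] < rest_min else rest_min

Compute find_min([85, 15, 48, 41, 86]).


find_min([85, 15, 48, 41, 86]): compare 85 with find_min([15, 48, 41, 86])
find_min([15, 48, 41, 86]): compare 15 with find_min([48, 41, 86])
find_min([48, 41, 86]): compare 48 with find_min([41, 86])
find_min([41, 86]): compare 41 with find_min([86])
find_min([86]) = 86  (base case)
Compare 41 with 86 -> 41
Compare 48 with 41 -> 41
Compare 15 with 41 -> 15
Compare 85 with 15 -> 15

15


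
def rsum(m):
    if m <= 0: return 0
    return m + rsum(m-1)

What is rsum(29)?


rsum(29)
= 29 + 28 + 27 + 26 + 25 + 24 + 23 + 22 + 21 + 20 + 19 + 18 + 17 + 16 + 15 + 14 + 13 + 12 + 11 + 10 + 9 + 8 + 7 + 6 + 5 + 4 + 3 + 2 + 1 + rsum(0)
= 29 + 28 + 27 + 26 + 25 + 24 + 23 + 22 + 21 + 20 + 19 + 18 + 17 + 16 + 15 + 14 + 13 + 12 + 11 + 10 + 9 + 8 + 7 + 6 + 5 + 4 + 3 + 2 + 1 + 0
= 435

435


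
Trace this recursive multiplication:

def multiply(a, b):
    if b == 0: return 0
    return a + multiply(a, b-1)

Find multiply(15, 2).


multiply(15, 2) = 15 + multiply(15, 1)
multiply(15, 1) = 15 + multiply(15, 0)
multiply(15, 0) = 0  (base case)
Total: 15 + 15 + 0 = 30

30


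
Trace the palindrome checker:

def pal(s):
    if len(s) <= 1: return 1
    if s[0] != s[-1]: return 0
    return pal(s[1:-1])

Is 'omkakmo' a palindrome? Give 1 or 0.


pal('omkakmo'): s[0]='o' == s[-1]='o' -> check pal('mkakm')
pal('mkakm'): s[0]='m' == s[-1]='m' -> check pal('kak')
pal('kak'): s[0]='k' == s[-1]='k' -> check pal('a')
pal('a'): len <= 1 -> return 1  (base case)
Result: 1 (palindrome)

1


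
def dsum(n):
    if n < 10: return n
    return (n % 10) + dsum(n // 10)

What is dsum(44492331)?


dsum(44492331) = 1 + dsum(4449233)
dsum(4449233) = 3 + dsum(444923)
dsum(444923) = 3 + dsum(44492)
dsum(44492) = 2 + dsum(4449)
dsum(4449) = 9 + dsum(444)
dsum(444) = 4 + dsum(44)
dsum(44) = 4 + dsum(4)
dsum(4) = 4  (base case)
Total: 1 + 3 + 3 + 2 + 9 + 4 + 4 + 4 = 30

30


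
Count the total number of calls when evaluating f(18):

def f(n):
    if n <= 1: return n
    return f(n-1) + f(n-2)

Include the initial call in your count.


Let C(n) = total calls for f(n)
C(0) = 1, C(1) = 1
C(2) = 1 + C(1) + C(0) = 1 + 1 + 1 = 3
C(3) = 1 + C(2) + C(1) = 1 + 3 + 1 = 5
C(4) = 1 + C(3) + C(2) = 1 + 5 + 3 = 9
C(5) = 1 + C(4) + C(3) = 1 + 9 + 5 = 15
C(6) = 1 + C(5) + C(4) = 1 + 15 + 9 = 25
C(7) = 1 + C(6) + C(5) = 1 + 25 + 15 = 41
C(8) = 1 + C(7) + C(6) = 1 + 41 + 25 = 67
C(9) = 1 + C(8) + C(7) = 1 + 67 + 41 = 109
C(10) = 1 + C(9) + C(8) = 1 + 109 + 67 = 177
C(11) = 1 + C(10) + C(9) = 1 + 177 + 109 = 287
C(12) = 1 + C(11) + C(10) = 1 + 287 + 177 = 465
C(13) = 1 + C(12) + C(11) = 1 + 465 + 287 = 753
C(14) = 1 + C(13) + C(12) = 1 + 753 + 465 = 1219
C(15) = 1 + C(14) + C(13) = 1 + 1219 + 753 = 1973
C(16) = 1 + C(15) + C(14) = 1 + 1973 + 1219 = 3193
C(17) = 1 + C(16) + C(15) = 1 + 3193 + 1973 = 5167
C(18) = 1 + C(17) + C(16) = 1 + 5167 + 3193 = 8361

8361
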